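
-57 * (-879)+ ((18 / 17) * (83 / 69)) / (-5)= 97950867/1955 = 50102.75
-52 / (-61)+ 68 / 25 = 5448/1525 = 3.57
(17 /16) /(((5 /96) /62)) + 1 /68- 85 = 401137/340 = 1179.81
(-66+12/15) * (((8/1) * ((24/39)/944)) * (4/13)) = -5216/49855 = -0.10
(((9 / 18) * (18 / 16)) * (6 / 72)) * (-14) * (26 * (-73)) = 19929/16 = 1245.56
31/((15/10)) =62/3 = 20.67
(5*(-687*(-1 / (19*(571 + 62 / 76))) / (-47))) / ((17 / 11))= -25190/5787157 = 0.00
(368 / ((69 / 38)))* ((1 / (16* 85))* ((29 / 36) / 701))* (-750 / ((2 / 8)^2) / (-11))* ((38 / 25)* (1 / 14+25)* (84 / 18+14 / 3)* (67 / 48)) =36473996/393261 = 92.75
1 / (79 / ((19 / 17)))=19/1343 = 0.01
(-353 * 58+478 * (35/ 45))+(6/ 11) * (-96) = -1995304/99 = -20154.59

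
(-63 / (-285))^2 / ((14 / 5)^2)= 9/1444 = 0.01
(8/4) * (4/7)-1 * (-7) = 57/7 = 8.14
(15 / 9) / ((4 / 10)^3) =625/24 = 26.04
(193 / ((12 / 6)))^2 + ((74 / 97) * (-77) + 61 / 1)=3614029/388 = 9314.51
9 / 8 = 1.12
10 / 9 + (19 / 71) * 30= 5840/639 = 9.14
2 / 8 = 1/4 = 0.25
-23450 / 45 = -4690/9 = -521.11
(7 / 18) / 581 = 1/1494 = 0.00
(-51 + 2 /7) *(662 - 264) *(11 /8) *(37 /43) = -28752515/1204 = -23880.83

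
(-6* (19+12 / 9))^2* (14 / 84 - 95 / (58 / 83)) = -175824692/87 = -2020973.47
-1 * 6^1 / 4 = -3/2 = -1.50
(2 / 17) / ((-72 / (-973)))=973/612 = 1.59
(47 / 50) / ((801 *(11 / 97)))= 0.01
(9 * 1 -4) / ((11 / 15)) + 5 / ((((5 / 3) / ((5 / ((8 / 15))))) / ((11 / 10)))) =6645/176 = 37.76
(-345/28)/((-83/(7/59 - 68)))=-1381725/137116 = -10.08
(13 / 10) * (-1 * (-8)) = 52/5 = 10.40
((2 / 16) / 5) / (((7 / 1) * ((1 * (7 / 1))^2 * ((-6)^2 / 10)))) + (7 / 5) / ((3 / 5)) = 115249/49392 = 2.33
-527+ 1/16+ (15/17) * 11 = -140687/272 = -517.23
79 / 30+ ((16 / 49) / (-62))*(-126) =21463/6510 = 3.30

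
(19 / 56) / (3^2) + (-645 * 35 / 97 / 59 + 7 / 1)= 8921681/2884392 = 3.09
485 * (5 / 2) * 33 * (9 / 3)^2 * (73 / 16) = 52576425/32 = 1643013.28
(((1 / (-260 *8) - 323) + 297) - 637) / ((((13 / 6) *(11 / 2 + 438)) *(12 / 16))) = -1379041/1499030 = -0.92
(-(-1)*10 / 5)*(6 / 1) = 12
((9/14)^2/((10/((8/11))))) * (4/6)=54/2695 = 0.02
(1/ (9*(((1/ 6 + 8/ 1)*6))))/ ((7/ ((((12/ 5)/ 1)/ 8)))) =1/10290 = 0.00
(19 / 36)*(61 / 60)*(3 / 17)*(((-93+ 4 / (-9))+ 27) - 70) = -12.92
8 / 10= 4/5 = 0.80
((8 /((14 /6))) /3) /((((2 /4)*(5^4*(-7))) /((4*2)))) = -128/30625 = 0.00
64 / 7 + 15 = 169/7 = 24.14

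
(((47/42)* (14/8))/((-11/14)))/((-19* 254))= 329/637032 = 0.00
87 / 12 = 29/4 = 7.25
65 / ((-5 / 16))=-208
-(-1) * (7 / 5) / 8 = 7/40 = 0.18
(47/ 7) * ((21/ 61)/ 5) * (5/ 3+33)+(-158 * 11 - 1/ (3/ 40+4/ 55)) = -6854466/3965 = -1728.74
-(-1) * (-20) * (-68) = 1360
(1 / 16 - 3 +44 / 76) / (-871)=717/264784 = 0.00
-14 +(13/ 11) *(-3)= -193/11 = -17.55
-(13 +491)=-504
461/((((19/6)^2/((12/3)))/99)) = 6572016/361 = 18205.03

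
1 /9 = 0.11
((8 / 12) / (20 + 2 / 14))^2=196/178929 = 0.00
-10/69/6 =-5/207 = -0.02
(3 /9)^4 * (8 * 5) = 40/81 = 0.49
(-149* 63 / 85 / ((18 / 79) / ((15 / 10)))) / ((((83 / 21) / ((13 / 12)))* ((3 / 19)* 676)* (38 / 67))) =-3.29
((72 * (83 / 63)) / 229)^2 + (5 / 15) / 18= 26377993/138758886 = 0.19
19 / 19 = 1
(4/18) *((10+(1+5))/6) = 16/27 = 0.59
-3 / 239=-0.01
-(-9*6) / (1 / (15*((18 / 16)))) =3645/4 = 911.25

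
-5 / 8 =-0.62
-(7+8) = -15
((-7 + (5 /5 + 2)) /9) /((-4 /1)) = 1/9 = 0.11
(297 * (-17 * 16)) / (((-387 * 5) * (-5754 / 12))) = -17952/206185 = -0.09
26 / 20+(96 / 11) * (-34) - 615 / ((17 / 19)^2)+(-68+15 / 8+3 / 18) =-430921181/381480 = -1129.60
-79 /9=-8.78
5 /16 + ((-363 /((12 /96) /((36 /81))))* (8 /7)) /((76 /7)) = -135.55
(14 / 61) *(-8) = -112/61 = -1.84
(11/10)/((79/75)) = 165/158 = 1.04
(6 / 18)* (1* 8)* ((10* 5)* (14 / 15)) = 124.44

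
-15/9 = -5/3 = -1.67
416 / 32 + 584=597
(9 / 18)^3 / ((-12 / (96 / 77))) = -0.01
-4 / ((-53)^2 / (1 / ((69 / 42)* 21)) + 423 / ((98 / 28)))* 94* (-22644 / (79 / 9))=357594048/35772227 = 10.00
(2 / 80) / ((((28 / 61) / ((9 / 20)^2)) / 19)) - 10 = -4386121/448000 = -9.79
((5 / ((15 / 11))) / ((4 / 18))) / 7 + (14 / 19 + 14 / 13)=14423/3458 = 4.17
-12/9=-4/3 = -1.33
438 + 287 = 725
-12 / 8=-3/2 = -1.50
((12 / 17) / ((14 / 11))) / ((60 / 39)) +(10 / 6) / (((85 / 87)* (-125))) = 607/1750 = 0.35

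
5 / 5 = 1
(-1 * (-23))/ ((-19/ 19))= -23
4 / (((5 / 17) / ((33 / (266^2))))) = 561/88445 = 0.01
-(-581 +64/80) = 2901/5 = 580.20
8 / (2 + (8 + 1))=8/11 = 0.73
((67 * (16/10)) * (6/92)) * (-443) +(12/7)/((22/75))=-27373494/8855 = -3091.30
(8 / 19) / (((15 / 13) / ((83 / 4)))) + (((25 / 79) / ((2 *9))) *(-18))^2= 13646203/1778685 = 7.67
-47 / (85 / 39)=-21.56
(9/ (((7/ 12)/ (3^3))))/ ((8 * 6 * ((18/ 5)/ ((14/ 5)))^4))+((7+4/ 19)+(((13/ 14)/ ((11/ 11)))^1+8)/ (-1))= 20941/14364 = 1.46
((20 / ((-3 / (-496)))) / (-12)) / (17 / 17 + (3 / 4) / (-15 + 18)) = -1984/9 = -220.44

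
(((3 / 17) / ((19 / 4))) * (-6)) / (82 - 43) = -24/4199 = -0.01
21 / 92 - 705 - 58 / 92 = -64897/92 = -705.40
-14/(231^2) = -2/7623 = 0.00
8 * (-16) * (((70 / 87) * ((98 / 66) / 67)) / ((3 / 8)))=-3512320/577071 = -6.09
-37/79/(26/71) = -2627/2054 = -1.28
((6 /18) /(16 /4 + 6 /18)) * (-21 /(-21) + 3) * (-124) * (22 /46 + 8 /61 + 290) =-11087.87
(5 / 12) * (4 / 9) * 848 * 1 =4240/27 = 157.04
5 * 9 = 45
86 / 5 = 17.20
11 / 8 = 1.38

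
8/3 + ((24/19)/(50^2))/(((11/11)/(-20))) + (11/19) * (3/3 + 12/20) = 25528/7125 = 3.58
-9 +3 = -6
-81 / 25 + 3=-6/25 = -0.24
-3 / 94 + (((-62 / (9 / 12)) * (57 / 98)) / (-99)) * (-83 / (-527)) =345551/7751898 = 0.04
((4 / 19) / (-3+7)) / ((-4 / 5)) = -5/76 = -0.07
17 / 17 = 1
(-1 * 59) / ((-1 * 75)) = 59/75 = 0.79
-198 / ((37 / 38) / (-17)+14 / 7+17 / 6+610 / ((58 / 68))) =-2781999/10115636 = -0.28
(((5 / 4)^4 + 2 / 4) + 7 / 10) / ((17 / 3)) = 13983/21760 = 0.64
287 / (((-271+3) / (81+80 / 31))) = -89.51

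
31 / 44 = 0.70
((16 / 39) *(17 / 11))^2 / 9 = 73984/1656369 = 0.04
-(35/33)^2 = -1225/1089 = -1.12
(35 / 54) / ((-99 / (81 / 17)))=-0.03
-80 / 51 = -1.57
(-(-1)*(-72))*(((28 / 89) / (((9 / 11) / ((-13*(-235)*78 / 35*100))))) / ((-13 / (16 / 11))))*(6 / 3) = 375398400/89 = 4217959.55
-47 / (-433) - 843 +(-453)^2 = 88490525/433 = 204366.11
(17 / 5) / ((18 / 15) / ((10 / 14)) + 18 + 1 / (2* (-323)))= 54910/317807 = 0.17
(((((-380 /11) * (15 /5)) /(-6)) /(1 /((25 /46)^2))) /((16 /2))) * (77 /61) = 415625/516304 = 0.81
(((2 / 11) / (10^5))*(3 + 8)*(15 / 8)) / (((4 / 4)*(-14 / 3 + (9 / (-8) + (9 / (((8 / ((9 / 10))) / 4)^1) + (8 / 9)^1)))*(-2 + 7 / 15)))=81/2824400 = 0.00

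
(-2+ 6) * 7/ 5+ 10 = 78/5 = 15.60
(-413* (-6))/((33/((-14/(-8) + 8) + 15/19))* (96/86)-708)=-4741653/1348070 = -3.52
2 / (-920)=-1/460 = 0.00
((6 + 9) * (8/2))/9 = 20/3 = 6.67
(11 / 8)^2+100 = 6521/64 = 101.89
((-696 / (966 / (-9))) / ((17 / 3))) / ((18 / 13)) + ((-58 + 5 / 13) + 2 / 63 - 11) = -3099688/45747 = -67.76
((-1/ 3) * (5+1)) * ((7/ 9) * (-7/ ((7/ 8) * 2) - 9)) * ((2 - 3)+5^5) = 568568/9 = 63174.22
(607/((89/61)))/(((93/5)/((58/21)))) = 10737830/173817 = 61.78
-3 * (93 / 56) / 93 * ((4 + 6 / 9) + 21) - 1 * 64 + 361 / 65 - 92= -78947/520 = -151.82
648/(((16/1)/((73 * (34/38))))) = 100521/38 = 2645.29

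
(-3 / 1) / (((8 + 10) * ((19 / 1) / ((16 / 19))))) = -8/1083 = -0.01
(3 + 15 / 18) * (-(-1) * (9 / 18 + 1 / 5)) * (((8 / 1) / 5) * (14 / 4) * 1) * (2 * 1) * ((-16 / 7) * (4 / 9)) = -20608/675 = -30.53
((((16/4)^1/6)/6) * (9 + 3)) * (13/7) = 52/21 = 2.48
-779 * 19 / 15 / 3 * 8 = -118408/45 = -2631.29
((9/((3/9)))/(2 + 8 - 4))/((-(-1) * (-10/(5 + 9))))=-63/10 = -6.30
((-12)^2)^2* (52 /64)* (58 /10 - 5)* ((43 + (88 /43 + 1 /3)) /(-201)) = -43834752/14405 = -3043.02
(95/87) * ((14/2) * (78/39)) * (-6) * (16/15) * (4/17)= -34048/1479 = -23.02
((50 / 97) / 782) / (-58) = -25/2199766 = 0.00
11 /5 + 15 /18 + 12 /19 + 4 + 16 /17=83393/9690 = 8.61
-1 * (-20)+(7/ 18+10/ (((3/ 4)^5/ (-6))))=-37657/162 = -232.45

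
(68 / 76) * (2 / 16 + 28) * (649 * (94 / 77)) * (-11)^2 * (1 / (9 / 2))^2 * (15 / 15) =142601525/1197 = 119132.44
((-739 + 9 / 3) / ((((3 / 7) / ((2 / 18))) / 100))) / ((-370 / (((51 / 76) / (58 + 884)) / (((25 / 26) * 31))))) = 569296/461902635 = 0.00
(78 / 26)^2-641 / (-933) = 9038/933 = 9.69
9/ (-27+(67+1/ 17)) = 51/227 = 0.22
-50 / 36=-25/18 = -1.39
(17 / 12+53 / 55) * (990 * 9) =42417/2 = 21208.50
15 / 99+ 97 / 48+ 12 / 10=8903/2640 = 3.37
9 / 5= 1.80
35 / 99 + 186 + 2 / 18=186.46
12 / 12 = 1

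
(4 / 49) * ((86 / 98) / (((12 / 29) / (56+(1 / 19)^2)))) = 8403533/866761 = 9.70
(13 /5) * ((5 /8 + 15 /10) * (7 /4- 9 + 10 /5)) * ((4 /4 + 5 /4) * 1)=-41769/640 = -65.26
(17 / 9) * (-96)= -544/3 = -181.33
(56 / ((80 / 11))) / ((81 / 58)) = 2233/405 = 5.51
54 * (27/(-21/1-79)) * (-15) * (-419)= -916353/10 = -91635.30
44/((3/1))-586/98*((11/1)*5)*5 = -239569/147 = -1629.72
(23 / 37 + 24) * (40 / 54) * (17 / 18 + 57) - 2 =9483748/8991 = 1054.80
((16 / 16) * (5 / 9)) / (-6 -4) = -0.06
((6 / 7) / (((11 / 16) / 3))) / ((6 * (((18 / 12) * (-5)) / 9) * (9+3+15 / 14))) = -0.06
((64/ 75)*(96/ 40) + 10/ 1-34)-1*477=-62369/125 = -498.95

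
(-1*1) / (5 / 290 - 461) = 58/26737 = 0.00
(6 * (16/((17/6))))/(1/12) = 6912/17 = 406.59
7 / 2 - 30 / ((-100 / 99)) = 166/5 = 33.20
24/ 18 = 4/3 = 1.33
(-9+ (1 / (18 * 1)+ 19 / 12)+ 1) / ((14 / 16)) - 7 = -899/63 = -14.27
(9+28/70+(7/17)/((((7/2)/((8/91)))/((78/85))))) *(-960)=-18273984/2023 = -9033.11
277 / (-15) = -277/15 = -18.47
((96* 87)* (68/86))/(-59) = -111.93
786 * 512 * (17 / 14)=3420672/7 = 488667.43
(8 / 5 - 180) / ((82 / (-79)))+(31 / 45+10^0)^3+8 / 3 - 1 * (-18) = 737350916/3736125 = 197.36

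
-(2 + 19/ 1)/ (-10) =21/10 = 2.10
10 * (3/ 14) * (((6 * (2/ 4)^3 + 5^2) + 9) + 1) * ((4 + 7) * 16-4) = 92235/7 = 13176.43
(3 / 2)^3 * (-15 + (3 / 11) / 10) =-44469/880 = -50.53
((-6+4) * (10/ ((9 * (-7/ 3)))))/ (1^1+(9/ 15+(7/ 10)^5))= 2000000/3712947 = 0.54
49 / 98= 1/2 = 0.50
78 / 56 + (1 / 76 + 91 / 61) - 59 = -455157/8113 = -56.10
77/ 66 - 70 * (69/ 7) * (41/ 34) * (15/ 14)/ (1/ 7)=-318203/51 = -6239.27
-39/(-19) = 39/19 = 2.05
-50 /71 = -0.70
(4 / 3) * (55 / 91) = 220/273 = 0.81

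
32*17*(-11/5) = -1196.80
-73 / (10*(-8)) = 73/80 = 0.91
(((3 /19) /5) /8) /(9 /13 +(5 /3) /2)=117/45220 = 0.00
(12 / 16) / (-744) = -1/992 = 0.00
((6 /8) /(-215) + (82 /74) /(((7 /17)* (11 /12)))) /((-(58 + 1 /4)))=-7184493/142720655 = -0.05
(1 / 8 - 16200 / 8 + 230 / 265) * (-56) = 6007253/53 = 113344.40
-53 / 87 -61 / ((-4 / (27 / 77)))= 126965/26796 = 4.74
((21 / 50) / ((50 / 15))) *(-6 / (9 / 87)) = -7.31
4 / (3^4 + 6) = 4/87 = 0.05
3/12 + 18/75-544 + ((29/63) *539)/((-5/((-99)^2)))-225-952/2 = -48759191/100 = -487591.91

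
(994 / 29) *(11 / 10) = 5467/145 = 37.70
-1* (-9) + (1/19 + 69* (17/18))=8461/114 = 74.22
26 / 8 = 13/4 = 3.25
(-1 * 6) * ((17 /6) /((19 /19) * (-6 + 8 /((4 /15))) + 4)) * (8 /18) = -17/63 = -0.27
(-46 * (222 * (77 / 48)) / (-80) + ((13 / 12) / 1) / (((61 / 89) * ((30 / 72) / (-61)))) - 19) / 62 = -471/640 = -0.74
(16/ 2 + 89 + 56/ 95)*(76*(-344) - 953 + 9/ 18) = -502423303/190 = -2644333.17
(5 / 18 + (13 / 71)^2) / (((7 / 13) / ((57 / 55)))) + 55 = 647436059/11644710 = 55.60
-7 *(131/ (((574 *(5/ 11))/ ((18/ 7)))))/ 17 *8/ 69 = -34584/561085 = -0.06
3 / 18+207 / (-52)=-595/156 = -3.81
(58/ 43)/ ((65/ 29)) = 0.60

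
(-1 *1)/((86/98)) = -1.14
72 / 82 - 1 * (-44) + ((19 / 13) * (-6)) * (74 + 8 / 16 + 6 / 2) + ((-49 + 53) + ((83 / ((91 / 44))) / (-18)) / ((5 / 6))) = -35448947/55965 = -633.41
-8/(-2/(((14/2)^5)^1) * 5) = 67228/5 = 13445.60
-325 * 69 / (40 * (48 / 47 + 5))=-210795/2264 = -93.11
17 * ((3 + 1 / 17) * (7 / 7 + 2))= 156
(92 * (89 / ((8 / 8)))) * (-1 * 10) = -81880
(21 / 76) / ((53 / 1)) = 21/4028 = 0.01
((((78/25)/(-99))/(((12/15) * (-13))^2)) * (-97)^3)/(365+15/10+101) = 912673/1604460 = 0.57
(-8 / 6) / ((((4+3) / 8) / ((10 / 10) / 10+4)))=-656/105 = -6.25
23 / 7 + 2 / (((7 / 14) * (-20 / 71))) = -382/35 = -10.91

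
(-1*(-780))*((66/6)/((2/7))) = 30030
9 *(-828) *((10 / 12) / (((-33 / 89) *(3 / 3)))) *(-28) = -468949.09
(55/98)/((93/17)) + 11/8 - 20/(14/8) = -9.95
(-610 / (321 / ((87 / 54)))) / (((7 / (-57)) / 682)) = 114613510/6741 = 17002.45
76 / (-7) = -76/7 = -10.86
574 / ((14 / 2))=82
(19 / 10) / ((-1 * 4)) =-19/40 = -0.48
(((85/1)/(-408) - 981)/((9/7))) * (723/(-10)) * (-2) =-39727163/360 = -110353.23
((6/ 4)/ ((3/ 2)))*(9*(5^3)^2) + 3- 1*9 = 140619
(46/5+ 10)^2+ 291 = 16491/25 = 659.64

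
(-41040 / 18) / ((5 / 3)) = -1368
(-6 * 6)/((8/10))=-45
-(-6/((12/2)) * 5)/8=5/8 = 0.62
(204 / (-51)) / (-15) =4/15 = 0.27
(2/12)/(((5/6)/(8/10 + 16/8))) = 14/25 = 0.56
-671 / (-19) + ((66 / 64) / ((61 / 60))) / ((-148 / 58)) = 23958407/686128 = 34.92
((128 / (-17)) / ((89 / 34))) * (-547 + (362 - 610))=203520/89 = 2286.74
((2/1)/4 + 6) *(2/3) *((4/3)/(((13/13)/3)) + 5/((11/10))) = 1222/33 = 37.03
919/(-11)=-919/11 = -83.55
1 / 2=0.50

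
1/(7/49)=7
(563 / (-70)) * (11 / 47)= -6193/3290 = -1.88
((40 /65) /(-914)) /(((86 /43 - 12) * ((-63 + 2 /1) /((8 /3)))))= -16/5436015 = 0.00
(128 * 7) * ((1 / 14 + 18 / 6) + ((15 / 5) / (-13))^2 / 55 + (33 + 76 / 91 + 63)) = 832062144/9295 = 89517.18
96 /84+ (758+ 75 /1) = 5839/7 = 834.14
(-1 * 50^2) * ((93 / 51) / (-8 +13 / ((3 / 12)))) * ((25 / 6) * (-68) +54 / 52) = 426618125/14586 = 29248.47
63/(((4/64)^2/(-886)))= -14289408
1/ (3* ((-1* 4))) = -1/12 = -0.08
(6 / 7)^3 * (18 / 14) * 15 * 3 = 87480/2401 = 36.43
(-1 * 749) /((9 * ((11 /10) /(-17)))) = 127330/99 = 1286.16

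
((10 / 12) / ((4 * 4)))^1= 5/96 = 0.05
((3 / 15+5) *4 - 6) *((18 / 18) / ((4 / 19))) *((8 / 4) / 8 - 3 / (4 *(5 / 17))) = -16169/100 = -161.69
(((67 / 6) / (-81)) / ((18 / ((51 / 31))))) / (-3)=1139/271188 = 0.00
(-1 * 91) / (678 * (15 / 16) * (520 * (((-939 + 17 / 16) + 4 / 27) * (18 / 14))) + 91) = 112/490490513 = 0.00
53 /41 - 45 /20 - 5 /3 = -1291/492 = -2.62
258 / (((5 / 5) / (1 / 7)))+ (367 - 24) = 2659/7 = 379.86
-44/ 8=-11/2 = -5.50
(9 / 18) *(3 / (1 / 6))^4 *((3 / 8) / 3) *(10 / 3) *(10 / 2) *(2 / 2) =109350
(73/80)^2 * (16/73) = 73/400 = 0.18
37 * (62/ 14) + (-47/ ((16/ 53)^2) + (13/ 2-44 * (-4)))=-303489/1792 = -169.36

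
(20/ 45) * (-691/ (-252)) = 691/567 = 1.22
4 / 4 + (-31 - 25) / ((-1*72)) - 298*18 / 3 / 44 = -38.86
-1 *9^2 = -81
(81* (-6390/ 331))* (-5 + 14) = -14073.44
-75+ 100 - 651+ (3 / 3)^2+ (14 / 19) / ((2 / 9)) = -11812/19 = -621.68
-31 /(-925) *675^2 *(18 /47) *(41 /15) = 27796770/1739 = 15984.34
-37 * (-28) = 1036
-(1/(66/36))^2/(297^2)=-4/1185921 = 0.00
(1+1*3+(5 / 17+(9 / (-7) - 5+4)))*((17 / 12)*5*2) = 1195/42 = 28.45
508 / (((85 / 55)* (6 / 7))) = 19558/51 = 383.49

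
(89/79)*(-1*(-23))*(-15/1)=-30705/79 = -388.67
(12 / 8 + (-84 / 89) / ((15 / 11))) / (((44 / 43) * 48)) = 0.02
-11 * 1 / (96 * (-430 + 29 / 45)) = 165/618272 = 0.00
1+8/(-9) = 1/9 = 0.11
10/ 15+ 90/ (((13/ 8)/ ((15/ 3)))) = 10826/39 = 277.59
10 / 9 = 1.11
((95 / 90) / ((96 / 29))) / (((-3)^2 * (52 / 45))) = 0.03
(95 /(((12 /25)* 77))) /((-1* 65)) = -475/12012 = -0.04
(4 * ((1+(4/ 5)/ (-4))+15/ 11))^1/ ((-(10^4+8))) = -119/137610 = 0.00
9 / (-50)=-9/50 = -0.18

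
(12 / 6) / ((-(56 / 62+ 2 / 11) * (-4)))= 341/740 = 0.46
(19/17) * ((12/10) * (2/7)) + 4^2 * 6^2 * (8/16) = 171588/595 = 288.38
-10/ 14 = -5/7 = -0.71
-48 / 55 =-0.87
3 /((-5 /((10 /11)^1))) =-6/11 = -0.55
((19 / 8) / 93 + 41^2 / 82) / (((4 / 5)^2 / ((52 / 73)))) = 4963075/217248 = 22.85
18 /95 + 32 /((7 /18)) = 82.48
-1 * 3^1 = -3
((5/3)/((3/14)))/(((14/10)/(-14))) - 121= -1789/9 = -198.78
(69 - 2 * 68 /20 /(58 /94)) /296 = 8407/42920 = 0.20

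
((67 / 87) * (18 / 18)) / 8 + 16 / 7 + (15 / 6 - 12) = -7.12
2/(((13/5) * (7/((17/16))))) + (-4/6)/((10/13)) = -8189/10920 = -0.75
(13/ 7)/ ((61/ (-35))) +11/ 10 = 21/610 = 0.03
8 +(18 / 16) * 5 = 109/8 = 13.62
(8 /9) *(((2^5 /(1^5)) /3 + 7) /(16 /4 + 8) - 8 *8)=-4502/81 = -55.58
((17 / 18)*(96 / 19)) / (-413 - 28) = -272/25137 = -0.01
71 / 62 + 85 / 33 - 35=-63997/2046 = -31.28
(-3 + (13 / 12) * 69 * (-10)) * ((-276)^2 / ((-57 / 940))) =942804960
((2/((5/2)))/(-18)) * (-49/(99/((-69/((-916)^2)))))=-1127/622999080 = 0.00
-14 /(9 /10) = -140/9 = -15.56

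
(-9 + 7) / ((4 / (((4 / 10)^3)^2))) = -32/15625 = 0.00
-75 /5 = -15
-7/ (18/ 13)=-91/18 = -5.06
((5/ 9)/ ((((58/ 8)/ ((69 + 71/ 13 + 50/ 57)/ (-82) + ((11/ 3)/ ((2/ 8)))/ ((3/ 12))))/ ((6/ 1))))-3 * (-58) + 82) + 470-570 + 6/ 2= 163479311/881049 = 185.55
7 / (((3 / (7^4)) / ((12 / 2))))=33614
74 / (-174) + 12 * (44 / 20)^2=125399/2175 = 57.65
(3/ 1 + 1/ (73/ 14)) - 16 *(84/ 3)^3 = -25639703/73 = -351228.81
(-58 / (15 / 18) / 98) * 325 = -11310/49 = -230.82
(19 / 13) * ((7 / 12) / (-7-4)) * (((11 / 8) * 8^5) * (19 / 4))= -646912/39 = -16587.49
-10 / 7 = -1.43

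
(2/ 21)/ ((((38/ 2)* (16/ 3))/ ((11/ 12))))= 11/12768 = 0.00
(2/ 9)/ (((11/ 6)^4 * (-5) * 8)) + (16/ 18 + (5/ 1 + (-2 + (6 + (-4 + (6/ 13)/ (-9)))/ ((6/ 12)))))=66685543/8564985 = 7.79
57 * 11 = 627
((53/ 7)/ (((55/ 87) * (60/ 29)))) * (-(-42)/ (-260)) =-133719/143000 = -0.94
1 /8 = 0.12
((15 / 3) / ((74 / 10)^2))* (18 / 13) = 2250/17797 = 0.13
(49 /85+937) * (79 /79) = 79694/85 = 937.58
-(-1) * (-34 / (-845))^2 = 1156/714025 = 0.00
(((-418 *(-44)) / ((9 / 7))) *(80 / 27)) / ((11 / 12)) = 3745280/81 = 46238.02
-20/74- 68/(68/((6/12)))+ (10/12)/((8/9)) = 99/592 = 0.17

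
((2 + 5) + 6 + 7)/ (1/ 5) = 100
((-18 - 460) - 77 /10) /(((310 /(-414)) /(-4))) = -2010798/775 = -2594.58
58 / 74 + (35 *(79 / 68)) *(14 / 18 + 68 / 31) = 85361033/701964 = 121.60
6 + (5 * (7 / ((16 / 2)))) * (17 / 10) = 215/16 = 13.44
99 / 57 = 1.74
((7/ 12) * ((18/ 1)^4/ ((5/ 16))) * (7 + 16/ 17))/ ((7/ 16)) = 60466176/17 = 3556833.88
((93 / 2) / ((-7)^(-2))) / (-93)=-49/2 = -24.50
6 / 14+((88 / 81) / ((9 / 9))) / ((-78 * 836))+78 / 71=45555442/29830437 = 1.53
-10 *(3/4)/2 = -15/4 = -3.75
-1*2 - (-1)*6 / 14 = -11/7 = -1.57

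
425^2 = 180625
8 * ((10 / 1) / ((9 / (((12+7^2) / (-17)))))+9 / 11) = -42664/1683 = -25.35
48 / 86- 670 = -28786/43 = -669.44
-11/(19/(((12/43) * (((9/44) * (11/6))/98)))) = -99/160132 = 0.00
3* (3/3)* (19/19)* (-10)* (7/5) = -42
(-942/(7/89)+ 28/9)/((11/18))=-1508692/77 = -19593.40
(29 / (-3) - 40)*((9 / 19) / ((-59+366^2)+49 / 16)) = -7152/40705619 = 0.00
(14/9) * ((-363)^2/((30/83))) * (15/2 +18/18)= 144609157/30 = 4820305.23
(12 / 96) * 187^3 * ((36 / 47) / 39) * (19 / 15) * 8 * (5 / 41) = 19838.71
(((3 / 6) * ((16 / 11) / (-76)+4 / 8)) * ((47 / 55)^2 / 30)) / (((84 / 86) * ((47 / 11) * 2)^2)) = 2881/35112000 = 0.00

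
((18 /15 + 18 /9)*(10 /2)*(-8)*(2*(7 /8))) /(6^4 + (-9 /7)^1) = -1568/9063 = -0.17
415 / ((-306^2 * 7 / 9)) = -415/72828 = -0.01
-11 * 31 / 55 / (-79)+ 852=336571/395 = 852.08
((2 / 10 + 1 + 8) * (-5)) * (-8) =368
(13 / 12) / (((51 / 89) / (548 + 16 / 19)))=1005433/969 = 1037.60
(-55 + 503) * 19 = 8512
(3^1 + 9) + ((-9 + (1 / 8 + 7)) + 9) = 153/8 = 19.12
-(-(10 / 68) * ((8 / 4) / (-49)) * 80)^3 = -64000000/578009537 = -0.11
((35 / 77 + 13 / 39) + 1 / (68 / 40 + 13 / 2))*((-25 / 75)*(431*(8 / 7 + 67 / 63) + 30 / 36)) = -147625213/511434 = -288.65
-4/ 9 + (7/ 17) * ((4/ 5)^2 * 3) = 1324/3825 = 0.35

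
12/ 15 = 4/5 = 0.80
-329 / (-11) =329/11 = 29.91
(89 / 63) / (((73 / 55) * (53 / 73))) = 4895/3339 = 1.47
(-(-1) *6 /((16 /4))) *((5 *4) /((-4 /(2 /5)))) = -3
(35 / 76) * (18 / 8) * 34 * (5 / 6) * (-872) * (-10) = 4864125/19 = 256006.58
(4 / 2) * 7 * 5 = 70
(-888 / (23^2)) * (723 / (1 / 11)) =-7062264/529 = -13350.22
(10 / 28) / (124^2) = 5/215264 = 0.00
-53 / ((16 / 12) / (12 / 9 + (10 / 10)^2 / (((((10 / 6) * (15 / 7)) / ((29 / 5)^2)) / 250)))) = -93656.30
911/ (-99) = -9.20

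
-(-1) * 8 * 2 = 16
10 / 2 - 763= -758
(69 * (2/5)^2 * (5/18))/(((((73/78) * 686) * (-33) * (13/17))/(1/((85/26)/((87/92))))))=-377/6885725 = 0.00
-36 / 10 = -18/5 = -3.60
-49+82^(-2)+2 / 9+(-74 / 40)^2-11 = -341038699/6051600 = -56.36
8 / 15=0.53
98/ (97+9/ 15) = 245/244 = 1.00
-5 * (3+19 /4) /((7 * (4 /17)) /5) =-13175/112 = -117.63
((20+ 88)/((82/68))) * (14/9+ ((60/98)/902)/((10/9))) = 139.37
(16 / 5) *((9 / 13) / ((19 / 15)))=432/247 = 1.75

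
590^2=348100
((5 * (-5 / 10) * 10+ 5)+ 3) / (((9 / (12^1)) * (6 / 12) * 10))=-68/15 = -4.53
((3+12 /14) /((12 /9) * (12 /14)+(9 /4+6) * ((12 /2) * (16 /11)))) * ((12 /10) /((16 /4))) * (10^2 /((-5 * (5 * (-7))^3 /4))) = 81/2744000 = 0.00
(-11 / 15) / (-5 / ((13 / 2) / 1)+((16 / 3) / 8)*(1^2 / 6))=39/35 = 1.11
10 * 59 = 590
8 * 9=72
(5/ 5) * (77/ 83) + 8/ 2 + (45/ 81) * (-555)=-75548/249 = -303.41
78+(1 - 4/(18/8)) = 695/9 = 77.22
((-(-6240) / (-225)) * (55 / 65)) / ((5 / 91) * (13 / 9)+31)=-336/445 = -0.76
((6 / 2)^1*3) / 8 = 9/8 = 1.12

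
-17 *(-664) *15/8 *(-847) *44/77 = -10243860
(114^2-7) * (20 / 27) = 259780/27 = 9621.48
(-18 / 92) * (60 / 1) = -270/23 = -11.74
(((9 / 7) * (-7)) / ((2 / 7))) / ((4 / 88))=-693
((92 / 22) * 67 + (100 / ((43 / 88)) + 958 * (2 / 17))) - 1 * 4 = 4772646/8041 = 593.54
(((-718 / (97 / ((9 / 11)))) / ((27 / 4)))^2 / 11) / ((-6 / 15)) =-20620960/112710411 = -0.18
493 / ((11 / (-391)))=-17523.91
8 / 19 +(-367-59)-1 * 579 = -19087/19 = -1004.58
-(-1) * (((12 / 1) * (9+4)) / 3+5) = 57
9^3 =729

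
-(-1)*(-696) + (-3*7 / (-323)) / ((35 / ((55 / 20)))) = -4496127/6460 = -695.99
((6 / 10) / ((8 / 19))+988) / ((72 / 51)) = 672809/960 = 700.84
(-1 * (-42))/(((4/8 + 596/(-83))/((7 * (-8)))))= 390432/1109 = 352.06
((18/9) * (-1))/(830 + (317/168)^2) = -56448/23526409 = 0.00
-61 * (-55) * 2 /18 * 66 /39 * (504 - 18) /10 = 398574/13 = 30659.54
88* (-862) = -75856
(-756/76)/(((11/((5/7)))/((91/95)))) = -2457/3971 = -0.62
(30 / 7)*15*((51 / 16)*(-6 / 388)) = -34425/10864 = -3.17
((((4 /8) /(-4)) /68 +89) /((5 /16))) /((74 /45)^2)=19608075/186184 = 105.32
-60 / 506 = -30/253 = -0.12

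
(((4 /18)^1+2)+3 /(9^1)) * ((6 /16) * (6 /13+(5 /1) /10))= 575/624 = 0.92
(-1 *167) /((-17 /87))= 14529/17 = 854.65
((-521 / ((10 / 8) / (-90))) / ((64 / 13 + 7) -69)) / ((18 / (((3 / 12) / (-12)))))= 0.76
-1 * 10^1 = -10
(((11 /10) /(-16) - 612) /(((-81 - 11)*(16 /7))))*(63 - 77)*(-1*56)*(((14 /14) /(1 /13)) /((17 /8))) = 436674329/31280 = 13960.18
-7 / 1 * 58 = -406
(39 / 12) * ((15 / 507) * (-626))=-1565/26 = -60.19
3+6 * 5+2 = 35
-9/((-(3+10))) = 9/13 = 0.69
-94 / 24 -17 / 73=-3635/876 = -4.15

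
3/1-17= -14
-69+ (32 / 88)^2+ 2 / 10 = -68.67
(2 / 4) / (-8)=-1/16 = -0.06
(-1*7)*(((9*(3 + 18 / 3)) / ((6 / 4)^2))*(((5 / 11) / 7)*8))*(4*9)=-51840/11 = -4712.73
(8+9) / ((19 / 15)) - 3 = 198/19 = 10.42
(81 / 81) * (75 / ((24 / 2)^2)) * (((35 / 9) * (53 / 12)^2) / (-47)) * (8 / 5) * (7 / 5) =-688205/365472 = -1.88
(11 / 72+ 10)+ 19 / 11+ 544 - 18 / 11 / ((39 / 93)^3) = 928635493/1740024 = 533.69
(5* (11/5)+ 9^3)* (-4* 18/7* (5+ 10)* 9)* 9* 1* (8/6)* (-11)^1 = 949449600/7 = 135635657.14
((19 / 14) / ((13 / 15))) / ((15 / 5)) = 95/182 = 0.52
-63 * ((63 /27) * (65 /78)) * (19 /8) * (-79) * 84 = 7722645/4 = 1930661.25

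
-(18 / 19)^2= -324/361 = -0.90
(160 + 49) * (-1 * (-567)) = 118503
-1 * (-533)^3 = 151419437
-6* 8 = -48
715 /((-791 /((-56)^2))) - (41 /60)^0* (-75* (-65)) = -871195/113 = -7709.69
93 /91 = 1.02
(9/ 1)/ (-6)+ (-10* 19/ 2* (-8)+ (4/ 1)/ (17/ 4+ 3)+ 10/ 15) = 132191/174 = 759.72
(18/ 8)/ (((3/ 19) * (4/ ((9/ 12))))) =171/64 = 2.67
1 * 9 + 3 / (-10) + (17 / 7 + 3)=989/70 = 14.13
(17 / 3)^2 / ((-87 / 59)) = -17051/783 = -21.78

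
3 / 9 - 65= -194/3 = -64.67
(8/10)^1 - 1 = -1/5 = -0.20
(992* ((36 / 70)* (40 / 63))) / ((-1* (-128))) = 124/49 = 2.53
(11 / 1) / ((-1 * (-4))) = 11/4 = 2.75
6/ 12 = 1/2 = 0.50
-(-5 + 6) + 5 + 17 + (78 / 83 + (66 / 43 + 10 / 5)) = 90919/3569 = 25.47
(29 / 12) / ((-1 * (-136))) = 29/1632 = 0.02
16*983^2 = 15460624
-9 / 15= -3/5 = -0.60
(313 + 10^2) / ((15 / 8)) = 3304/15 = 220.27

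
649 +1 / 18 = 11683/18 = 649.06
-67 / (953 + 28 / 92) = -1541/21926 = -0.07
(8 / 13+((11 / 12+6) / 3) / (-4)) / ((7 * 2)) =73/26208 = 0.00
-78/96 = -13/16 = -0.81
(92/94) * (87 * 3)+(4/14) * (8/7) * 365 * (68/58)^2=812054134/1936823 = 419.27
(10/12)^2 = 25/36 = 0.69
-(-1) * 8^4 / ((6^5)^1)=128/243 = 0.53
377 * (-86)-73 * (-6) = -31984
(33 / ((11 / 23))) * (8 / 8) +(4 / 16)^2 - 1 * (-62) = 2097/16 = 131.06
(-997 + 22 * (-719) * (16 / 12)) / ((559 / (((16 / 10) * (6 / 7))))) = -24656/455 = -54.19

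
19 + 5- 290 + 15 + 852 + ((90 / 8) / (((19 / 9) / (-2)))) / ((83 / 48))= 938057/1577 = 594.84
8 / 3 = 2.67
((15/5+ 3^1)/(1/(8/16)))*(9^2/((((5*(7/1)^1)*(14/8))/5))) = 972/49 = 19.84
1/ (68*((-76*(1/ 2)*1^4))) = -1/2584 = 0.00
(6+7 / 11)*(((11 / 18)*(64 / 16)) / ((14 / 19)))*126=2774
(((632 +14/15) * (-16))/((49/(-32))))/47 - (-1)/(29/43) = 3030901/21315 = 142.20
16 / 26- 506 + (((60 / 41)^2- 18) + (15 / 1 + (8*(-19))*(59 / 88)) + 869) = 62703395/240383 = 260.85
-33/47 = -0.70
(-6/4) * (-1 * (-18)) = -27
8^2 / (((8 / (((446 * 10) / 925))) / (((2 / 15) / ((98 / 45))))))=2.36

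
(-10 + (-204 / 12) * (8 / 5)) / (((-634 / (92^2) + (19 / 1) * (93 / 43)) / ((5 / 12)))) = -2820628/7464313 = -0.38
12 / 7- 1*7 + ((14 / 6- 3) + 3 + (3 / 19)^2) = -22193/7581 = -2.93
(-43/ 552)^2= 1849/304704 = 0.01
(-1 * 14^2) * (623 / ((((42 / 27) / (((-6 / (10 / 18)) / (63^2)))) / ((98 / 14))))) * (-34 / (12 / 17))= -360094/5 = -72018.80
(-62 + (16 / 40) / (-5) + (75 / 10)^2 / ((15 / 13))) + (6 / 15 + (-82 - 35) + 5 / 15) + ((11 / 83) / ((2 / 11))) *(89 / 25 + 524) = 6348257/24900 = 254.95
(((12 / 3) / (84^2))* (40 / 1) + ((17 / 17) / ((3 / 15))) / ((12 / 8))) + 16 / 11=23336/4851 = 4.81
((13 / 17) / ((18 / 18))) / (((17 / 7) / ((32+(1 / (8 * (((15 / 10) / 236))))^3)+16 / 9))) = 18772481/7803 = 2405.80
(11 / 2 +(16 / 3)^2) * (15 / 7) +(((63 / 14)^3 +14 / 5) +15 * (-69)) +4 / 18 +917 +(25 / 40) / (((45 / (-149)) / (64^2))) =-21237449/2520 = -8427.56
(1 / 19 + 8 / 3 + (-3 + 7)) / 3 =383/171 = 2.24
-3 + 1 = -2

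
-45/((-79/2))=90/79 = 1.14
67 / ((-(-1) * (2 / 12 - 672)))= -402/4031 = -0.10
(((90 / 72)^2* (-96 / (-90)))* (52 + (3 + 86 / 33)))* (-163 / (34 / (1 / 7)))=-1549315/23562 = -65.75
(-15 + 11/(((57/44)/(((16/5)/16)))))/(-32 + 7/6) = 7582/17575 = 0.43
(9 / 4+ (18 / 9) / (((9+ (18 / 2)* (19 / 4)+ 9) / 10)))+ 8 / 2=6395/972 = 6.58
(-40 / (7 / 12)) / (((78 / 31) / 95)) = -235600/91 = -2589.01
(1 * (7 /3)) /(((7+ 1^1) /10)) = 35/12 = 2.92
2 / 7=0.29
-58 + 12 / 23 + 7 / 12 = -15703/276 = -56.89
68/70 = 34/35 = 0.97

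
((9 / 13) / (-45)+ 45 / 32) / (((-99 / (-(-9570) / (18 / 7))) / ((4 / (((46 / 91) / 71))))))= -29375.77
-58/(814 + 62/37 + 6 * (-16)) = -1073/13314 = -0.08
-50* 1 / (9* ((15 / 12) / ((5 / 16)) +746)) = -1/135 = -0.01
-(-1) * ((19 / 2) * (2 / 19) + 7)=8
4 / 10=2/5 = 0.40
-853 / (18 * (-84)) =853/1512 = 0.56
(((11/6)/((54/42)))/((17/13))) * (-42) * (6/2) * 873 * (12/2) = -719660.12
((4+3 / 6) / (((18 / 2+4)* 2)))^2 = 0.03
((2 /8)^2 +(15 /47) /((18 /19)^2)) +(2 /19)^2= 3145745/7329744 = 0.43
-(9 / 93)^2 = -9/961 = -0.01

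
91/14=13/2 = 6.50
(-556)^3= -171879616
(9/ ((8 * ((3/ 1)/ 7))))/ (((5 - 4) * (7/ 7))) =21/8 = 2.62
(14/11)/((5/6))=84/55 = 1.53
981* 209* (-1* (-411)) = 84266919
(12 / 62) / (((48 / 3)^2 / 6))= 9/1984 = 0.00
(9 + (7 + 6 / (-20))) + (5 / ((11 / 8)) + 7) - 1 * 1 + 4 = 3227/110 = 29.34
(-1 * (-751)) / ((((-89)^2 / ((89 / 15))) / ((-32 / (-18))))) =12016/12015 = 1.00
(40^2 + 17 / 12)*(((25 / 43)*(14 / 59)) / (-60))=-3.68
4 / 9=0.44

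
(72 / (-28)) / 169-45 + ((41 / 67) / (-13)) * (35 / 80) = -45.04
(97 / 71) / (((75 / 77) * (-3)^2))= 7469/47925 = 0.16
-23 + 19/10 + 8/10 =-203/10 = -20.30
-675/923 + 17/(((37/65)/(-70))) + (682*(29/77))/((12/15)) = -846357605/478114 = -1770.20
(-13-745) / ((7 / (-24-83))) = 81106/7 = 11586.57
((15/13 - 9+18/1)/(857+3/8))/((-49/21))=-3168/624169 = -0.01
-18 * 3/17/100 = -27/850 = -0.03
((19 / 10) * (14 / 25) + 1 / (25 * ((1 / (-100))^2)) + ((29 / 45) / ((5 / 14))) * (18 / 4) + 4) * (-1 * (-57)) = 2943936/125 = 23551.49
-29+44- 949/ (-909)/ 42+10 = 955399/38178 = 25.02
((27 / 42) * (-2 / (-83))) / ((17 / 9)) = 81/9877 = 0.01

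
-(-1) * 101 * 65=6565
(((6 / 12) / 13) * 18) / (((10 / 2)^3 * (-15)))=-3/8125 = 0.00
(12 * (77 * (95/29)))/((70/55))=68970/29 = 2378.28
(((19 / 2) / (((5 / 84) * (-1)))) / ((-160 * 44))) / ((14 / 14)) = 399/17600 = 0.02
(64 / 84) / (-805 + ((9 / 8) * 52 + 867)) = 32/5061 = 0.01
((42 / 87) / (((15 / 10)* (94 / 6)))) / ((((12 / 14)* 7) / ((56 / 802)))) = 392/1639689 = 0.00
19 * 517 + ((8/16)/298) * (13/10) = 9823.00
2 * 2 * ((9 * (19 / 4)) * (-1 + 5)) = 684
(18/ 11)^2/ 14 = 162/847 = 0.19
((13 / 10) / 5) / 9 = 0.03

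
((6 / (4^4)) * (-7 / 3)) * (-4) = 7/32 = 0.22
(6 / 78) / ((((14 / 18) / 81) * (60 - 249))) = -0.04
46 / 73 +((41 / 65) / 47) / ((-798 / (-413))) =16197007/25423710 = 0.64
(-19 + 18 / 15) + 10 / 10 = -16.80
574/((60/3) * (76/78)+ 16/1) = 16.17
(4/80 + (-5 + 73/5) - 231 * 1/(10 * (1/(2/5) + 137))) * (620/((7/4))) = 70564/21 = 3360.19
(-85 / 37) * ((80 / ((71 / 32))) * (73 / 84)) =-3971200/55167 = -71.99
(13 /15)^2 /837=169/188325 = 0.00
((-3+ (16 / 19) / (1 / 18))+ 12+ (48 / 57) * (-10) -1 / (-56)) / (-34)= -16763/36176 = -0.46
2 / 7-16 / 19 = -74/133 = -0.56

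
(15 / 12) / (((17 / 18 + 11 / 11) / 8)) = 36/7 = 5.14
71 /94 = 0.76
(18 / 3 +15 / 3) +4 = 15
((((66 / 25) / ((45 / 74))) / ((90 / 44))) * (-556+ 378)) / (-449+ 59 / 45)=3187624/3777375 = 0.84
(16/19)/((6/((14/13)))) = 112/741 = 0.15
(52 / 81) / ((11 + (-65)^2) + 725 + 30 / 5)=52/402327 = 0.00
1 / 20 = 0.05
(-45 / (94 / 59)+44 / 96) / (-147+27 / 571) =17896853/94650480 = 0.19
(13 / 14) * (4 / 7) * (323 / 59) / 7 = 8398/20237 = 0.41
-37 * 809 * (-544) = 16283552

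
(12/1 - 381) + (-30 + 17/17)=-398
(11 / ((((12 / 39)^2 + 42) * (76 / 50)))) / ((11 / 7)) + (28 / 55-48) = -704480559/14868260 = -47.38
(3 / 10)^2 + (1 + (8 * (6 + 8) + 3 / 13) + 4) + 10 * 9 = 269517/1300 = 207.32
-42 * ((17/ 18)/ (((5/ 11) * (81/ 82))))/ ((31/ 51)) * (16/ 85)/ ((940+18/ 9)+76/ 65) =-1594736/54978345 = -0.03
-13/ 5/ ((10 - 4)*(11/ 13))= -169/330 = -0.51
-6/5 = -1.20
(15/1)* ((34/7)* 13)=6630/7 = 947.14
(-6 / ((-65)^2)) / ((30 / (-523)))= 523/21125 = 0.02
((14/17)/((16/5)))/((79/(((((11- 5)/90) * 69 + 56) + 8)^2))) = 823543/53720 = 15.33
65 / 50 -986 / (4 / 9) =-11086/5 = -2217.20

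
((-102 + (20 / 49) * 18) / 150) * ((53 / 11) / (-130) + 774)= -855530891/1751750 = -488.39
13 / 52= 1/4 = 0.25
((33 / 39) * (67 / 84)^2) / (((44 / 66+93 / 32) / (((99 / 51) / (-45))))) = -1086338/167145615 = -0.01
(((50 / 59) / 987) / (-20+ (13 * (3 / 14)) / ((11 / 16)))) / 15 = -55/15323598 = 0.00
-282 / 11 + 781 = 8309/11 = 755.36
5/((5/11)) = 11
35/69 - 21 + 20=-34/69 = -0.49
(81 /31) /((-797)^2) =81/19691479 = 0.00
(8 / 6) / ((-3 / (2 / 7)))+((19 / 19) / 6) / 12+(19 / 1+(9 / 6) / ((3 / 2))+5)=4181/168 = 24.89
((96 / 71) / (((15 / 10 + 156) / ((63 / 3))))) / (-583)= -64/206965 = 0.00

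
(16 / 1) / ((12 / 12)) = 16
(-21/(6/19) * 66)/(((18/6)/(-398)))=582274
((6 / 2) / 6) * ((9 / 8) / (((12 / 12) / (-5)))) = -45/16 = -2.81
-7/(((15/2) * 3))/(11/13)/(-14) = 13/495 = 0.03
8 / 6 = 1.33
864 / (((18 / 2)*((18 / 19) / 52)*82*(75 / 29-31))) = -28652/12669 = -2.26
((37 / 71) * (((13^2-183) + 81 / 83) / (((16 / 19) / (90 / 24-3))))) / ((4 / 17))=-25.69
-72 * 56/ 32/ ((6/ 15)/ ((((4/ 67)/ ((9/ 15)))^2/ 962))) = -7000/2159209 = 0.00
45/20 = 9/4 = 2.25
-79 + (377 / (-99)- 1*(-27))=-5525/99 = -55.81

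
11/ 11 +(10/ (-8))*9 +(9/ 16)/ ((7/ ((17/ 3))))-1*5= -1657/112 = -14.79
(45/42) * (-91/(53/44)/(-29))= 4290/1537 = 2.79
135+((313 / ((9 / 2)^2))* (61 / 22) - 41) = 121940/891 = 136.86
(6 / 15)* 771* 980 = 302232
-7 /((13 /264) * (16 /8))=-924/13 = -71.08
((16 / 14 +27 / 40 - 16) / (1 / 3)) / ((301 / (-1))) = 11913/84280 = 0.14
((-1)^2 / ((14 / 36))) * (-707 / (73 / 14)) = -348.66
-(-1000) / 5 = 200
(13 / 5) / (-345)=-13/1725 = -0.01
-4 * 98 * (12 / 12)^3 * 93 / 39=-12152/13 = -934.77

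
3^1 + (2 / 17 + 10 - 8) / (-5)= 2.58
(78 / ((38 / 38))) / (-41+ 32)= -26/3 = -8.67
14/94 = 7/47 = 0.15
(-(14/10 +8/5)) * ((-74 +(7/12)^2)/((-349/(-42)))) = 26.59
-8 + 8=0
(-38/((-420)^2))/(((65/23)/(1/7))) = -437/40131000 = 0.00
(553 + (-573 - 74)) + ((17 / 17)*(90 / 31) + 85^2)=221151/31 = 7133.90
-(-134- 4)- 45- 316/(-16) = 451/4 = 112.75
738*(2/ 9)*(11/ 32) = 451/8 = 56.38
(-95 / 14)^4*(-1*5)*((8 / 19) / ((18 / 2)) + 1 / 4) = -621596875/197568 = -3146.24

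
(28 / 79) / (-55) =-28/4345 = -0.01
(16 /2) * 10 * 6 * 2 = 960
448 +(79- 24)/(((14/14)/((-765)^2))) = 32187823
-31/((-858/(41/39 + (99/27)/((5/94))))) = 141019/55770 = 2.53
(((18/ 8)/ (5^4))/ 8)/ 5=9/100000 = 0.00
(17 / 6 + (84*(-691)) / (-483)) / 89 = 1.38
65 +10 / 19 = 1245/19 = 65.53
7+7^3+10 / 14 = 2455/7 = 350.71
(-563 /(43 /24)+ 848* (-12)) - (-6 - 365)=-435127/43 = -10119.23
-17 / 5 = -3.40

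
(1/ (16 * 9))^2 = 1/20736 = 0.00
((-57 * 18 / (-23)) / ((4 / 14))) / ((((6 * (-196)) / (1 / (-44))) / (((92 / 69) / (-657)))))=-19/3102792 = 0.00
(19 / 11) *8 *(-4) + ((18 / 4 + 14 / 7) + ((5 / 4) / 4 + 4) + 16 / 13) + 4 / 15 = -1474483/34320 = -42.96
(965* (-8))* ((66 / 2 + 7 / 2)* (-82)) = 23105960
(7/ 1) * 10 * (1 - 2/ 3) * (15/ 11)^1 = 350/11 = 31.82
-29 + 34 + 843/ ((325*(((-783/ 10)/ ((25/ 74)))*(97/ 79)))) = 60776390/12177477 = 4.99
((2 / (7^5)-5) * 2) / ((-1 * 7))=168066/117649 = 1.43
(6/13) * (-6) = -36/13 = -2.77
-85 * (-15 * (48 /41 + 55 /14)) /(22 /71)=264966675/12628 = 20982.47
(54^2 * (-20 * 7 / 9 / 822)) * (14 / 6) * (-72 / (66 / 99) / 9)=211680/137 = 1545.11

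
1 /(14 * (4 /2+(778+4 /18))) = 9/98308 = 0.00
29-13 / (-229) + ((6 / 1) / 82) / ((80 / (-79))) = 21770847/751120 = 28.98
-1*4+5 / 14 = -51/14 = -3.64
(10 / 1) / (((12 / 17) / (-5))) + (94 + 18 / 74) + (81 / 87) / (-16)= 1202707/51504 = 23.35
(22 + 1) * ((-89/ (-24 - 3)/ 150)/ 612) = 2047/2478600 = 0.00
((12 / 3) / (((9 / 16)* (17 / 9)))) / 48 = 0.08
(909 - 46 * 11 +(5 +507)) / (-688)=-915/688 = -1.33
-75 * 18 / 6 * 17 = -3825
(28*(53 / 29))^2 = 2202256/841 = 2618.62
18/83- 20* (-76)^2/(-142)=4795358/5893 = 813.74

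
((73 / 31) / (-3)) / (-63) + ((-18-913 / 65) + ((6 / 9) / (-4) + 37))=3655741/761670 = 4.80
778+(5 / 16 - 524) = 254.31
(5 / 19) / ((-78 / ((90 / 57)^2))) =-750/89167 = -0.01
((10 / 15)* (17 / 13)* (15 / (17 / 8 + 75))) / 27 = 1360/216567 = 0.01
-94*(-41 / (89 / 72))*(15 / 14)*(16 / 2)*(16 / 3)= 88796160/623 = 142529.95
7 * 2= 14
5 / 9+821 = 7394/9 = 821.56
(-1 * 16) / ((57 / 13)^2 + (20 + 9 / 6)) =-5408/13765 = -0.39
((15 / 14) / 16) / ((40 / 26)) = 39/896 = 0.04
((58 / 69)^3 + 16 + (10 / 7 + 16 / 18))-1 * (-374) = 903524500/2299563 = 392.91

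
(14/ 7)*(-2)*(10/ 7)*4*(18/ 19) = -2880/133 = -21.65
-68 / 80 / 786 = -17/15720 = 0.00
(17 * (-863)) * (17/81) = -249407/81 = -3079.10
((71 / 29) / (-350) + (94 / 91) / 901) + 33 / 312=47517033/475547800 = 0.10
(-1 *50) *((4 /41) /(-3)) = 200/123 = 1.63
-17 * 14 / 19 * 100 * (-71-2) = 1737400/19 = 91442.11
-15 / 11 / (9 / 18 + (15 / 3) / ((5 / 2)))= -6/11 = -0.55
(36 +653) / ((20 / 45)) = 6201/4 = 1550.25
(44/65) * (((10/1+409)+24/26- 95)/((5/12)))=2230272/4225 = 527.88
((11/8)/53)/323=11/136952 = 0.00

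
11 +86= 97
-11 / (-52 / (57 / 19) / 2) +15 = 423/26 = 16.27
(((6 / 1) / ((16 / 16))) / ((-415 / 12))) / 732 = -6/25315 = 0.00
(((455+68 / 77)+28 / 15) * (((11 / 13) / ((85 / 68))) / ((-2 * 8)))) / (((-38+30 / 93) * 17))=16389731/542068800 = 0.03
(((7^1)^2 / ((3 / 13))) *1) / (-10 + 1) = -637/27 = -23.59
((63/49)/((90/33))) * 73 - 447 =-28881/70 = -412.59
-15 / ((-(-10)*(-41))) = 3/82 = 0.04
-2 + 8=6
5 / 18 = 0.28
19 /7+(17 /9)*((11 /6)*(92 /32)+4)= 61163/3024 = 20.23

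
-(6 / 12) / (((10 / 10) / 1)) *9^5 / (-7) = 59049/14 = 4217.79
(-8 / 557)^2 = 64/310249 = 0.00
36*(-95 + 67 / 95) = -3394.61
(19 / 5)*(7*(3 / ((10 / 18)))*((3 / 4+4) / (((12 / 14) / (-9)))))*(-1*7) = 10029663/200 = 50148.32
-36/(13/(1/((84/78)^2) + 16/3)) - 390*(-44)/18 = 1789033/1911 = 936.18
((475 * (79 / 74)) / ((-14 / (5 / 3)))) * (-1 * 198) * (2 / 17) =6191625/4403 = 1406.23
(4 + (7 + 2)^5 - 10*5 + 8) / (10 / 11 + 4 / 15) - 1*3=9736233/194 = 50186.77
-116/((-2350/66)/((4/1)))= 15312/1175 = 13.03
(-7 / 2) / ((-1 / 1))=7/2 = 3.50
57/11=5.18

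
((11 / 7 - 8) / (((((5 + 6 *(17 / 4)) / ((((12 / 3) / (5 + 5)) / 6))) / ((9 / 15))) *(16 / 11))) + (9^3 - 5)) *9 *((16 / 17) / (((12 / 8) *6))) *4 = 98926568/36295 = 2725.63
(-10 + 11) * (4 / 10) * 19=38/5 = 7.60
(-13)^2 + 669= 838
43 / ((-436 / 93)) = -3999/436 = -9.17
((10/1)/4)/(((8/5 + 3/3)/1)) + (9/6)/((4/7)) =373/104 = 3.59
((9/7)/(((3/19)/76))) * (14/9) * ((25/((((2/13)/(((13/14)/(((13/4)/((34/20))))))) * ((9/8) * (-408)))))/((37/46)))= -205.80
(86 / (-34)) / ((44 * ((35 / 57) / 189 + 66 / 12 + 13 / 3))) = -66177/11323598 = -0.01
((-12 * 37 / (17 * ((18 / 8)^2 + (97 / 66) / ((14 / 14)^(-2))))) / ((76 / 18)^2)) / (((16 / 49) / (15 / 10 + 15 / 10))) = -43615341/21166513 = -2.06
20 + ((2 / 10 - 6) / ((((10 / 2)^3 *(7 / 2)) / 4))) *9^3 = -81628/4375 = -18.66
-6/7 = -0.86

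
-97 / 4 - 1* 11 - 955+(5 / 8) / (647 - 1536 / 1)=-7042663/7112 = -990.25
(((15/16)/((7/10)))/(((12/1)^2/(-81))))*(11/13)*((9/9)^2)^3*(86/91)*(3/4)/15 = -0.03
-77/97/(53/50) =-3850/5141 = -0.75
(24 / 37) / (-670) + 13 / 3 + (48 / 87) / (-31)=144233041/33429315 = 4.31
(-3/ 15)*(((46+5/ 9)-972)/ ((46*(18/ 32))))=66632/9315 = 7.15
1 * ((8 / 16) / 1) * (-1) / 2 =-1/4 = -0.25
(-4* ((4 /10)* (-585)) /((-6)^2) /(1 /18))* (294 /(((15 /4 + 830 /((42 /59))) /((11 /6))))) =21189168/98255 = 215.65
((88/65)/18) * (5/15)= 44/1755 = 0.03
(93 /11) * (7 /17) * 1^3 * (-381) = -248031/187 = -1326.37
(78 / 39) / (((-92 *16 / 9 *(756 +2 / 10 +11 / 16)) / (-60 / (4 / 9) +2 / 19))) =115335/52921574 = 0.00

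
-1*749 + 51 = -698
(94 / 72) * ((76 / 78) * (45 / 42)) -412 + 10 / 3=-1334327/3276 = -407.30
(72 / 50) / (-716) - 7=-31334/4475 = -7.00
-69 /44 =-1.57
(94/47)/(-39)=-0.05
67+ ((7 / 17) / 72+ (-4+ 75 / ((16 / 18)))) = 90197/612 = 147.38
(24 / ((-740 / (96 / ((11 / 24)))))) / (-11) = 13824/22385 = 0.62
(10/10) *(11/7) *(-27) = -42.43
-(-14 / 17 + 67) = -1125/17 = -66.18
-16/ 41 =-0.39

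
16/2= 8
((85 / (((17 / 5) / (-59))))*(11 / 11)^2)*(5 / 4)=-7375/4 = -1843.75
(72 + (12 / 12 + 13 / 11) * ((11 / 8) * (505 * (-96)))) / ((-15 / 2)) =96912/5 = 19382.40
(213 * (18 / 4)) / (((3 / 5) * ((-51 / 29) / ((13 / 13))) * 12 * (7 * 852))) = -145/11424 = -0.01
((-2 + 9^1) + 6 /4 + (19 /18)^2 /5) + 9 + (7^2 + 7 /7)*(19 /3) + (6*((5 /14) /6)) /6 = 948163/2835 = 334.45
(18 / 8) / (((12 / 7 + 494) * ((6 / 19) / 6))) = 1197/13880 = 0.09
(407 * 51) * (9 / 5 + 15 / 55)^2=24523452/275 = 89176.19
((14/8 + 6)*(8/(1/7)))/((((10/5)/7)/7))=10633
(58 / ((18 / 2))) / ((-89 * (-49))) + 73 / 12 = 955291/156996 = 6.08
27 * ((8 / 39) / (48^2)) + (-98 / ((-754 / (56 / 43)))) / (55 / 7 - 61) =-37693/48243936 = 0.00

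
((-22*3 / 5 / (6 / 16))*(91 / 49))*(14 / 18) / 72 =-286/405 = -0.71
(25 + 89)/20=57/10 = 5.70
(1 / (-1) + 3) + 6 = 8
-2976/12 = -248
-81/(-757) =81/757 = 0.11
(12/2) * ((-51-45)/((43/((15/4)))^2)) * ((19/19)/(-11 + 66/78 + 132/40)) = 13000/20339 = 0.64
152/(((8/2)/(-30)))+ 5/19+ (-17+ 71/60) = -1317331/1140 = -1155.55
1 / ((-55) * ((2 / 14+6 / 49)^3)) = -117649/120835 = -0.97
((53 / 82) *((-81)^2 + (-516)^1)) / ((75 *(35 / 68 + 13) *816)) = 21359/4521480 = 0.00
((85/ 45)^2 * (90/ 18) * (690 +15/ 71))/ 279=874225/19809 = 44.13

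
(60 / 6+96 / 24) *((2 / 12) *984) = 2296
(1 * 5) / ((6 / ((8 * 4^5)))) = 20480/3 = 6826.67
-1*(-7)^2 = -49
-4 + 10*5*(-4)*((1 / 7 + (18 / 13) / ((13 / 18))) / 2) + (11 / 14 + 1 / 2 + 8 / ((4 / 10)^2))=-26823/169 = -158.72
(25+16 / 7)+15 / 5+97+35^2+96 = 10138/7 = 1448.29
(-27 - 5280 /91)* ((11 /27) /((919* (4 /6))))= -28369/501774 = -0.06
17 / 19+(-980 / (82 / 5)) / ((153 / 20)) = -824359/119187 = -6.92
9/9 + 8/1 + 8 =17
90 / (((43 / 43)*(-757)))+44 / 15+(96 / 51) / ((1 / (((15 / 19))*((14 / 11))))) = 189852374/40344315 = 4.71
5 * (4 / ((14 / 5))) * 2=100/7 = 14.29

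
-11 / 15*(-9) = 33/5 = 6.60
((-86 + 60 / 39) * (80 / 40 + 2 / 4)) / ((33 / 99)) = -8235/13 = -633.46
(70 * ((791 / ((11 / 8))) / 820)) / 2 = 11074/451 = 24.55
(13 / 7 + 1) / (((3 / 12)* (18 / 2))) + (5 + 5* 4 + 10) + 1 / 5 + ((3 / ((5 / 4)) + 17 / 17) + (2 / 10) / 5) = 62858/1575 = 39.91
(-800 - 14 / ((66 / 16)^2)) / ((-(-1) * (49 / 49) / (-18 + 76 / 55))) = 797095744/59895 = 13308.22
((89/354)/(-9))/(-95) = 89/302670 = 0.00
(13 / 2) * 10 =65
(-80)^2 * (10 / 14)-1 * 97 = 4474.43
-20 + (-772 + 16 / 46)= -18208/23 = -791.65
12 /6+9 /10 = 29/10 = 2.90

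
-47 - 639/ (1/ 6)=-3881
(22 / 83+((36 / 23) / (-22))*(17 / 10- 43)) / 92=336341/9659540 = 0.03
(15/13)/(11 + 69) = 3/208 = 0.01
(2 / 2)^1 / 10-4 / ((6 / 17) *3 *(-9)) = 421/810 = 0.52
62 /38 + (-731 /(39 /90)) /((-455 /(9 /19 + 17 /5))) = 1797413/112385 = 15.99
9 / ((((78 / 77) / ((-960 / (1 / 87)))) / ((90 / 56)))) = -15503400/13 = -1192569.23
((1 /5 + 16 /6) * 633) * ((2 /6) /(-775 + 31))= -9073/11160 = -0.81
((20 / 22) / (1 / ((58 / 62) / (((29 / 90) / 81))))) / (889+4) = 0.24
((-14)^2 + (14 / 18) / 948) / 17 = 1672279/145044 = 11.53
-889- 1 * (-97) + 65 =-727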